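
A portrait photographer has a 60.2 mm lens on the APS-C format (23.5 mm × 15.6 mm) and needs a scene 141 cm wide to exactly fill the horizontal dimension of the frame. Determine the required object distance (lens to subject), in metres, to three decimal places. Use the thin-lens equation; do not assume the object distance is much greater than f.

W: 141 cm = 1410 mm.
Magnification m = w/W = dᵢ/dₒ; combined with 1/f = 1/dₒ + 1/dᵢ this gives dₒ = f·(1 + W/w).
dₒ = 60.2 mm × (1 + 1410/23.5) = 60.2 × 61.0000 ≈ 3672.200 mm = 3.6722 m.

3.672 m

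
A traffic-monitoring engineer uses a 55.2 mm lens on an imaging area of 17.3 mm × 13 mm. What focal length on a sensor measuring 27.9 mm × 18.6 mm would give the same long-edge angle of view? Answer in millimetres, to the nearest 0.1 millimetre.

Equal angle of view means equal width/f ratio, so f₂ = f₁ · (width₂/width₁) = 55.2 × 27.9/17.3.
f₂ = 55.2 × 1.61272 ≈ 89.022 mm.

89.0 mm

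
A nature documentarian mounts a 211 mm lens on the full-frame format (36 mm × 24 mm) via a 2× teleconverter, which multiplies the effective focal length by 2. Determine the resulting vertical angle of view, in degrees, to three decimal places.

3.258°

Effective focal length f = 211 × 2 = 422 mm.
α = 2·arctan(24 / (2 × 422)) = 2·arctan(0.02844) ≈ 3.2576°.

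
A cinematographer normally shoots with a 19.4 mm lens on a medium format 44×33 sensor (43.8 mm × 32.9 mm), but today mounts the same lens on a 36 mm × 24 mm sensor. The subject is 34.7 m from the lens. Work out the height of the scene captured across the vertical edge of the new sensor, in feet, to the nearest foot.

141 ft

The focal length stays 19.4 mm; the relevant sensor dimension is now h = 24 mm. Object distance dₒ = 34.7 m = 34700 mm.
Thin-lens field height W = h·(dₒ − f)/f = 24 × (34700 − 19.4)/19.4 ≈ 42903.835 mm = 42903.835/304.8 ft = 140.761 ft.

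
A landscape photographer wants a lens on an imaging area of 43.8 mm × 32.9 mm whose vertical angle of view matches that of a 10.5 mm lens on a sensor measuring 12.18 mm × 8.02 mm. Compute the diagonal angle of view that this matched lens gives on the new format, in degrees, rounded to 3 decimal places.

Equal vertical AOV ⇒ f₂ = f₁ · 32.9/8.02 = 10.5 × 4.10224 ≈ 43.0736 mm.
Sensor diagonal = √(43.8² + 32.9²) = √3000.8500 ≈ 54.7800 mm.
Diagonal AOV on the new format = 2·arctan(54.7800 / (2 × 43.0736)) = 2·arctan(0.63589) ≈ 64.9037°.

64.904°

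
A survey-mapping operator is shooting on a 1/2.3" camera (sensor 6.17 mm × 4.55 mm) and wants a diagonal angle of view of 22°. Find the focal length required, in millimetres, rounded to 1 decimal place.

19.7 mm

Sensor diagonal = √(6.17² + 4.55²) = √58.7714 ≈ 7.6663 mm.
From α = 2·arctan(d/2f) we get f = d / (2·tan(α/2)).
With d = 7.6663 mm and α/2 = 11°, tan(α/2) ≈ 0.19438, so f ≈ 7.6663 / 0.38876 ≈ 19.7197 mm.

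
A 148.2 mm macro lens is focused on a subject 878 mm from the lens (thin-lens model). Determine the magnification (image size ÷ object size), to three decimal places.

Thin lens: 1/f = 1/dₒ + 1/dᵢ → 1/dᵢ = 1/148.2 − 1/878 = 0.0056087 mm⁻¹, so dᵢ ≈ 178.2949 mm.
Magnification m = dᵢ/dₒ = 178.2949/878 ≈ 0.20307.

0.203×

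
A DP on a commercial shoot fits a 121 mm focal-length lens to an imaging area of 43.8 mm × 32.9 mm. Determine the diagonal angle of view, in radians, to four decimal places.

0.4452 rad

Sensor diagonal = √(43.8² + 32.9²) = √3000.8500 ≈ 54.7800 mm.
Angle of view α = 2·arctan(d/2f) with d = 54.7800 mm and f = 121 mm.
d/2f = 0.22636; arctan(0.22636) ≈ 0.2226 rad, so α ≈ 0.4452 rad.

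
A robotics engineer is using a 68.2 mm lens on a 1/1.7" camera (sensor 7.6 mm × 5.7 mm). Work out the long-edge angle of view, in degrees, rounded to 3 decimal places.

Angle of view α = 2·arctan(w/2f) with w = 7.6 mm and f = 68.2 mm.
w/2f = 0.05572; arctan(0.05572) ≈ 3.1891°, so α ≈ 6.3783°.

6.378°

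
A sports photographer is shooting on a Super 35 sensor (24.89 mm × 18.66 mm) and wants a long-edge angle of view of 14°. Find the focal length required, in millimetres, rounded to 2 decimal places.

101.36 mm

From α = 2·arctan(w/2f) we get f = w / (2·tan(α/2)).
With w = 24.89 mm and α/2 = 7°, tan(α/2) ≈ 0.12278, so f ≈ 24.89 / 0.24557 ≈ 101.3564 mm.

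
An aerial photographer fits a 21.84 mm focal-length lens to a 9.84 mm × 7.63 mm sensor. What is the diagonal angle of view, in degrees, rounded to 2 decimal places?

31.82°

Sensor diagonal = √(9.84² + 7.63²) = √155.0425 ≈ 12.4516 mm.
Angle of view α = 2·arctan(d/2f) with d = 12.4516 mm and f = 21.84 mm.
d/2f = 0.28506; arctan(0.28506) ≈ 15.9110°, so α ≈ 31.8219°.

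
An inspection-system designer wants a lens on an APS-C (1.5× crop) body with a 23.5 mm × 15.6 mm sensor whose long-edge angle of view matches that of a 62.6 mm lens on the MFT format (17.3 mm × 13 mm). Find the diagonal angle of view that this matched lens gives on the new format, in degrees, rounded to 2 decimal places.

Equal long-edge AOV ⇒ f₂ = f₁ · 23.5/17.3 = 62.6 × 1.35838 ≈ 85.0347 mm.
Sensor diagonal = √(23.5² + 15.6²) = √795.6100 ≈ 28.2066 mm.
Diagonal AOV on the new format = 2·arctan(28.2066 / (2 × 85.0347)) = 2·arctan(0.16585) ≈ 18.8339°.

18.83°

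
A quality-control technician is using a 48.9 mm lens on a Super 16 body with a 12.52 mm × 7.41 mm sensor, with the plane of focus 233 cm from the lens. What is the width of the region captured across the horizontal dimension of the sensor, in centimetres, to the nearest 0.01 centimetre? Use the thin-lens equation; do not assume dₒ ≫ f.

58.40 cm

dₒ: 233 cm = 2330 mm.
Similar triangles through the lens centre give W/dₒ = w/dᵢ; with 1/f = 1/dₒ + 1/dᵢ this gives W = w·(dₒ − f)/f.
W = 12.52 mm × (2330 − 48.9) / 48.9 = 12.52 × 46.6483 ≈ 584.036 mm = 58.4036 cm.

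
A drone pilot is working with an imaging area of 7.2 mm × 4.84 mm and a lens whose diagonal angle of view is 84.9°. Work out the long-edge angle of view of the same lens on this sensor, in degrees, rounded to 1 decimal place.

74.4°

Sensor diagonal = √(7.2² + 4.84²) = √75.2656 ≈ 8.6756 mm.
From the diagonal AOV: f = 8.6756 / (2·tan(42.45°)) = 8.6756 / 1.82945 ≈ 4.7422 mm.
Long-edge AOV = 2·arctan(7.2 / (2 × 4.7422)) = 2·arctan(0.75915) ≈ 74.4077°.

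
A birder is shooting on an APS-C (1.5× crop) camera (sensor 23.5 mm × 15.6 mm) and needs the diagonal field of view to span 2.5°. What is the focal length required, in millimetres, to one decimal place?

646.3 mm

Sensor diagonal = √(23.5² + 15.6²) = √795.6100 ≈ 28.2066 mm.
From α = 2·arctan(d/2f) we get f = d / (2·tan(α/2)).
With d = 28.2066 mm and α/2 = 1.25°, tan(α/2) ≈ 0.02182, so f ≈ 28.2066 / 0.04364 ≈ 646.3442 mm.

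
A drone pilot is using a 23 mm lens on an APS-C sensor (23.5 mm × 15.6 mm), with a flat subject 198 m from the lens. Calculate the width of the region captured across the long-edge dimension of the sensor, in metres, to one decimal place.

202.3 m

dₒ: 198 m = 198000 mm.
Similar triangles through the lens centre give W/dₒ = w/dᵢ; with 1/f = 1/dₒ + 1/dᵢ this gives W = w·(dₒ − f)/f.
W = 23.5 mm × (198000 − 23) / 23 = 23.5 × 8607.6957 ≈ 202280.848 mm = 202.281 m.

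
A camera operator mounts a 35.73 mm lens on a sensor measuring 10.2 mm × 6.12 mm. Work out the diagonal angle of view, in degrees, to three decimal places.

18.901°

Sensor diagonal = √(10.2² + 6.12²) = √141.4944 ≈ 11.8951 mm.
Angle of view α = 2·arctan(d/2f) with d = 11.8951 mm and f = 35.73 mm.
d/2f = 0.16646; arctan(0.16646) ≈ 9.4507°, so α ≈ 18.9015°.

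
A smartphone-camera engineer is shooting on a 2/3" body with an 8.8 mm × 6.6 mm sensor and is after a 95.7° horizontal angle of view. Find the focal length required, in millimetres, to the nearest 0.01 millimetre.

3.98 mm

From α = 2·arctan(w/2f) we get f = w / (2·tan(α/2)).
With w = 8.8 mm and α/2 = 47.85°, tan(α/2) ≈ 1.10478, so f ≈ 8.8 / 2.20956 ≈ 3.9827 mm.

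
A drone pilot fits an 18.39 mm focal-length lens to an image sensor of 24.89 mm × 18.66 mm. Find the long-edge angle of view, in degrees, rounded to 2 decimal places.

Angle of view α = 2·arctan(w/2f) with w = 24.89 mm and f = 18.39 mm.
w/2f = 0.67673; arctan(0.67673) ≈ 34.0873°, so α ≈ 68.1745°.

68.17°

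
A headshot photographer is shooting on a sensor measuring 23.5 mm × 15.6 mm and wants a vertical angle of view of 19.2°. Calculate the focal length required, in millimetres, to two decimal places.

46.12 mm

From α = 2·arctan(h/2f) we get f = h / (2·tan(α/2)).
With h = 15.6 mm and α/2 = 9.6°, tan(α/2) ≈ 0.16914, so f ≈ 15.6 / 0.33827 ≈ 46.1164 mm.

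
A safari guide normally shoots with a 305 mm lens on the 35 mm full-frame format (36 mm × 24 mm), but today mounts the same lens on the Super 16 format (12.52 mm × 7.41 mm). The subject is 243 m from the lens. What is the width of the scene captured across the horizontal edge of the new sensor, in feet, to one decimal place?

The focal length stays 305 mm; the relevant sensor dimension is now w = 12.52 mm. Object distance dₒ = 243 m = 243000 mm.
Thin-lens field width W = w·(dₒ − f)/f = 12.52 × (243000 − 305)/305 ≈ 9962.431 mm = 9962.431/304.8 ft = 32.6851 ft.

32.7 ft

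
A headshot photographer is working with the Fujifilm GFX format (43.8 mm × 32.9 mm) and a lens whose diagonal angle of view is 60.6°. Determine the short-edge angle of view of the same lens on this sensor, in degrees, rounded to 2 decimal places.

Sensor diagonal = √(43.8² + 32.9²) = √3000.8500 ≈ 54.7800 mm.
From the diagonal AOV: f = 54.7800 / (2·tan(30.3°)) = 54.7800 / 1.16871 ≈ 46.8724 mm.
Short-edge AOV = 2·arctan(32.9 / (2 × 46.8724)) = 2·arctan(0.35095) ≈ 38.6773°.

38.68°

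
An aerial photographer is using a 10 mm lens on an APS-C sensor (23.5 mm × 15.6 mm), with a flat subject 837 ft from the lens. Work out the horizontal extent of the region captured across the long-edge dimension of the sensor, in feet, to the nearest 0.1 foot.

dₒ: 837 ft × 304.8 mm/ft = 255117.59 mm.
Similar triangles through the lens centre give W/dₒ = w/dᵢ; with 1/f = 1/dₒ + 1/dᵢ this gives W = w·(dₒ − f)/f.
W = 23.5 mm × (255118 − 10) / 10 = 23.5 × 25510.7592 ≈ 599502.841 mm = 599502.841/304.8 ft = 1966.87 ft.

1966.9 ft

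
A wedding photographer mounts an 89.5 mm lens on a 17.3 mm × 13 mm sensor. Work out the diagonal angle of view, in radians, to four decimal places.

Sensor diagonal = √(17.3² + 13²) = √468.2900 ≈ 21.6400 mm.
Angle of view α = 2·arctan(d/2f) with d = 21.6400 mm and f = 89.5 mm.
d/2f = 0.12089; arctan(0.12089) ≈ 0.1203 rad, so α ≈ 0.2406 rad.

0.2406 rad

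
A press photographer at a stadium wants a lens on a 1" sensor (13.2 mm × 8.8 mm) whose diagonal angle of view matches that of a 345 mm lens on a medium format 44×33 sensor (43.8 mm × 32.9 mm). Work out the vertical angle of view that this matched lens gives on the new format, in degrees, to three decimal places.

Sensor diagonal = √(43.8² + 32.9²) = √3000.8500 ≈ 54.7800 mm.
Sensor diagonal = √(13.2² + 8.8²) = √251.6800 ≈ 15.8644 mm.
Equal diagonal AOV ⇒ f₂ = f₁ · 15.8644/54.7800 = 345 × 0.28960 ≈ 99.9128 mm.
Vertical AOV on the new format = 2·arctan(8.8 / (2 × 99.9128)) = 2·arctan(0.04404) ≈ 5.0432°.

5.043°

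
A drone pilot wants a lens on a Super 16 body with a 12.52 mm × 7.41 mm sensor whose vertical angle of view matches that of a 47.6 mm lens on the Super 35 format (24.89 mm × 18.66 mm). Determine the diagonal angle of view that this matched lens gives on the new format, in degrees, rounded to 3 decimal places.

Equal vertical AOV ⇒ f₂ = f₁ · 7.41/18.66 = 47.6 × 0.39711 ≈ 18.9023 mm.
Sensor diagonal = √(12.52² + 7.41²) = √211.6585 ≈ 14.5485 mm.
Diagonal AOV on the new format = 2·arctan(14.5485 / (2 × 18.9023)) = 2·arctan(0.38483) ≈ 42.0969°.

42.097°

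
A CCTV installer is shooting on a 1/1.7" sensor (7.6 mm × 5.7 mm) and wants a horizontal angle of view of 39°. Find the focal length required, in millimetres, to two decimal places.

From α = 2·arctan(w/2f) we get f = w / (2·tan(α/2)).
With w = 7.6 mm and α/2 = 19.5°, tan(α/2) ≈ 0.35412, so f ≈ 7.6 / 0.70824 ≈ 10.7309 mm.

10.73 mm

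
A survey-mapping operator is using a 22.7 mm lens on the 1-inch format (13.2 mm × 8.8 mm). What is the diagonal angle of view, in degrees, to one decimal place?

38.5°

Sensor diagonal = √(13.2² + 8.8²) = √251.6800 ≈ 15.8644 mm.
Angle of view α = 2·arctan(d/2f) with d = 15.8644 mm and f = 22.7 mm.
d/2f = 0.34944; arctan(0.34944) ≈ 19.2613°, so α ≈ 38.5226°.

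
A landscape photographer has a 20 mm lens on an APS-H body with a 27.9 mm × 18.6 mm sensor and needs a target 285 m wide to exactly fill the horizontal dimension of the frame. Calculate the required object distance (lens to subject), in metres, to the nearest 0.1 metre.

W: 285 m = 285000 mm.
Magnification m = w/W = dᵢ/dₒ; combined with 1/f = 1/dₒ + 1/dᵢ this gives dₒ = f·(1 + W/w).
dₒ = 20 mm × (1 + 285000/27.9) = 20 × 10216.0538 ≈ 204321.075 mm = 204.321 m.

204.3 m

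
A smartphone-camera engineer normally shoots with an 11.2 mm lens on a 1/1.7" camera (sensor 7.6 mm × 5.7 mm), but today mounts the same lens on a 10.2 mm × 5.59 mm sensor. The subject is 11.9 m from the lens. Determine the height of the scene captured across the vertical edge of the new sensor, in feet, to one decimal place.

19.5 ft

The focal length stays 11.2 mm; the relevant sensor dimension is now h = 5.59 mm. Object distance dₒ = 11.9 m = 11900 mm.
Thin-lens field height W = h·(dₒ − f)/f = 5.59 × (11900 − 11.2)/11.2 ≈ 5933.785 mm = 5933.785/304.8 ft = 19.4678 ft.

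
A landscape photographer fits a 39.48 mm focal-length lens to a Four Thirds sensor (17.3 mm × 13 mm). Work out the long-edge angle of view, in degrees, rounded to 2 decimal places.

Angle of view α = 2·arctan(w/2f) with w = 17.3 mm and f = 39.48 mm.
w/2f = 0.21910; arctan(0.21910) ≈ 12.3581°, so α ≈ 24.7163°.

24.72°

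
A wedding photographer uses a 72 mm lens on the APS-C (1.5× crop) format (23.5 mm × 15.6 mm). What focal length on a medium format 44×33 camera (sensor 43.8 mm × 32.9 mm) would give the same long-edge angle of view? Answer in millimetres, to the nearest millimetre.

Equal angle of view means equal width/f ratio, so f₂ = f₁ · (width₂/width₁) = 72 × 43.8/23.5.
f₂ = 72 × 1.86383 ≈ 134.196 mm.

134 mm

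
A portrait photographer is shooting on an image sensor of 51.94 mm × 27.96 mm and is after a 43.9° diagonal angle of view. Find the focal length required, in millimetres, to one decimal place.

Sensor diagonal = √(51.94² + 27.96²) = √3479.5252 ≈ 58.9875 mm.
From α = 2·arctan(d/2f) we get f = d / (2·tan(α/2)).
With d = 58.9875 mm and α/2 = 21.95°, tan(α/2) ≈ 0.40301, so f ≈ 58.9875 / 0.80602 ≈ 73.1834 mm.

73.2 mm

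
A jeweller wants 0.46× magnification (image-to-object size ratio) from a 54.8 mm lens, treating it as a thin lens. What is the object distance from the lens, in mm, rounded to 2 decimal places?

With m = dᵢ/dₒ and 1/f = 1/dₒ + 1/dᵢ, substituting dᵢ = m·dₒ gives 1/f = (1 + 1/m)/dₒ, hence dₒ = f·(1 + 1/m).
dₒ = 54.8 × (1 + 1/0.46) = 54.8 × 3.17391 ≈ 173.930 mm.

173.93 mm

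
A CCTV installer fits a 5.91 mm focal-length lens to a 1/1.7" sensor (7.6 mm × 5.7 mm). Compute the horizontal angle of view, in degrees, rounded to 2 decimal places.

65.48°

Angle of view α = 2·arctan(w/2f) with w = 7.6 mm and f = 5.91 mm.
w/2f = 0.64298; arctan(0.64298) ≈ 32.7401°, so α ≈ 65.4803°.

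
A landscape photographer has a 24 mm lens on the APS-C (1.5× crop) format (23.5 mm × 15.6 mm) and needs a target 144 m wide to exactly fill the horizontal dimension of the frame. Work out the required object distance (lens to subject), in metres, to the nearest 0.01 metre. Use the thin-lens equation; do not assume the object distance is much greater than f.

147.09 m

W: 144 m = 144000 mm.
Magnification m = w/W = dᵢ/dₒ; combined with 1/f = 1/dₒ + 1/dᵢ this gives dₒ = f·(1 + W/w).
dₒ = 24 mm × (1 + 144000/23.5) = 24 × 6128.6596 ≈ 147087.830 mm = 147.088 m.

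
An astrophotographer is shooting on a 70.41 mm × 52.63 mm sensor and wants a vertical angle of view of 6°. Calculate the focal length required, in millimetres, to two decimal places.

From α = 2·arctan(h/2f) we get f = h / (2·tan(α/2)).
With h = 52.63 mm and α/2 = 3°, tan(α/2) ≈ 0.05241, so f ≈ 52.63 / 0.10482 ≈ 502.1201 mm.

502.12 mm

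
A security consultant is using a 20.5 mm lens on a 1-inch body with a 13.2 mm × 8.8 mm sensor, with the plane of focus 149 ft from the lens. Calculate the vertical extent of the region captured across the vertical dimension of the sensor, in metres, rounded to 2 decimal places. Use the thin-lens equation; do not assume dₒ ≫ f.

dₒ: 149 ft × 304.8 mm/ft = 45415.20 mm.
Similar triangles through the lens centre give W/dₒ = h/dᵢ; with 1/f = 1/dₒ + 1/dᵢ this gives W = h·(dₒ − f)/f.
W = 8.8 mm × (45415.2 − 20.5) / 20.5 = 8.8 × 2214.3755 ≈ 19486.505 mm = 19.4865 m.

19.49 m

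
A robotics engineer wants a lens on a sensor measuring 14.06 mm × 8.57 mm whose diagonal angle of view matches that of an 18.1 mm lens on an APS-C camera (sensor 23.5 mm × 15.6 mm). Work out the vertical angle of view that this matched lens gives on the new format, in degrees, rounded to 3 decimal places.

Sensor diagonal = √(23.5² + 15.6²) = √795.6100 ≈ 28.2066 mm.
Sensor diagonal = √(14.06² + 8.57²) = √271.1285 ≈ 16.4660 mm.
Equal diagonal AOV ⇒ f₂ = f₁ · 16.4660/28.2066 = 18.1 × 0.58376 ≈ 10.5661 mm.
Vertical AOV on the new format = 2·arctan(8.57 / (2 × 10.5661)) = 2·arctan(0.40554) ≈ 44.1491°.

44.149°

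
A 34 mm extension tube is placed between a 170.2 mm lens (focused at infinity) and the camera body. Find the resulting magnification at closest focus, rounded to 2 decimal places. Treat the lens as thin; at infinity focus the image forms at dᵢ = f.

0.20×

The tube moves the image plane from f to f + e, so dᵢ = 170.2 + 34 = 204.2 mm. Focus is achieved when 1/f = 1/dₒ + 1/dᵢ, giving dₒ = 1/(1/f − 1/(f+e)).
Magnification m = dᵢ/dₒ = (f+e)·(1/f − 1/(f+e)) = e/f = 34/170.2 ≈ 0.1998.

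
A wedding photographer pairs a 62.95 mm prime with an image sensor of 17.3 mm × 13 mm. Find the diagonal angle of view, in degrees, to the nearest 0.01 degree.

19.51°

Sensor diagonal = √(17.3² + 13²) = √468.2900 ≈ 21.6400 mm.
Angle of view α = 2·arctan(d/2f) with d = 21.6400 mm and f = 62.95 mm.
d/2f = 0.17188; arctan(0.17188) ≈ 9.7528°, so α ≈ 19.5057°.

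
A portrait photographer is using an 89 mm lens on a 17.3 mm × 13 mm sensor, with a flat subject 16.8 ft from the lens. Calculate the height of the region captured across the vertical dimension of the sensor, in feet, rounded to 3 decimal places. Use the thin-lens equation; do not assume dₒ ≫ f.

dₒ: 16.8 ft × 304.8 mm/ft = 5120.64 mm.
Similar triangles through the lens centre give W/dₒ = h/dᵢ; with 1/f = 1/dₒ + 1/dᵢ this gives W = h·(dₒ − f)/f.
W = 13 mm × (5120.64 − 89) / 89 = 13 × 56.5353 ≈ 734.959 mm = 734.959/304.8 ft = 2.41128 ft.

2.411 ft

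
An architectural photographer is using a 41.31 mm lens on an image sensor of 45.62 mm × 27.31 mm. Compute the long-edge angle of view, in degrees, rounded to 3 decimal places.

57.812°

Angle of view α = 2·arctan(w/2f) with w = 45.62 mm and f = 41.31 mm.
w/2f = 0.55217; arctan(0.55217) ≈ 28.9060°, so α ≈ 57.8120°.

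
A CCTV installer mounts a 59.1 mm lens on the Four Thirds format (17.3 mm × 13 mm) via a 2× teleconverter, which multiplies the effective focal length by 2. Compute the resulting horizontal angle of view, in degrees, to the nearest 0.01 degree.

8.37°

Effective focal length f = 59.1 × 2 = 118.2 mm.
α = 2·arctan(17.3 / (2 × 118.2)) = 2·arctan(0.07318) ≈ 8.3710°.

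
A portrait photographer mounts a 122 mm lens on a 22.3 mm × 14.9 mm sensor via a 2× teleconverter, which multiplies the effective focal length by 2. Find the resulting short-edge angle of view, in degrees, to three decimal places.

3.498°

Effective focal length f = 122 × 2 = 244 mm.
α = 2·arctan(14.9 / (2 × 244)) = 2·arctan(0.03053) ≈ 3.4977°.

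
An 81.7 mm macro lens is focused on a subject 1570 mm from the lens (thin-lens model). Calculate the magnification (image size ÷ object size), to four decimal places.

Thin lens: 1/f = 1/dₒ + 1/dᵢ → 1/dᵢ = 1/81.7 − 1/1570 = 0.0116030 mm⁻¹, so dᵢ ≈ 86.1849 mm.
Magnification m = dᵢ/dₒ = 86.1849/1570 ≈ 0.05489.

0.0549×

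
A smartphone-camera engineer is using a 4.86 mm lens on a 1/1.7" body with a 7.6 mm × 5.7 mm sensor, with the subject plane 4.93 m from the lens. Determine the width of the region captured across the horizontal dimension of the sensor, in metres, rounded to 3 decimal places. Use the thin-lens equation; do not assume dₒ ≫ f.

7.702 m

dₒ: 4.93 m = 4930 mm.
Similar triangles through the lens centre give W/dₒ = w/dᵢ; with 1/f = 1/dₒ + 1/dᵢ this gives W = w·(dₒ − f)/f.
W = 7.6 mm × (4930 − 4.86) / 4.86 = 7.6 × 1013.4033 ≈ 7701.865 mm = 7.70187 m.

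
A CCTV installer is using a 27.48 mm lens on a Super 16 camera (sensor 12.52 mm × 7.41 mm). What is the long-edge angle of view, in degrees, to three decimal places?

25.666°

Angle of view α = 2·arctan(w/2f) with w = 12.52 mm and f = 27.48 mm.
w/2f = 0.22780; arctan(0.22780) ≈ 12.8331°, so α ≈ 25.6662°.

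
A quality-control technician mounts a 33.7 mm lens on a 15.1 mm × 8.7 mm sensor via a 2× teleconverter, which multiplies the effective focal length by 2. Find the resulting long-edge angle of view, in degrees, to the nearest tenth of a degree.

12.8°

Effective focal length f = 33.7 × 2 = 67.4 mm.
α = 2·arctan(15.1 / (2 × 67.4)) = 2·arctan(0.11202) ≈ 12.7830°.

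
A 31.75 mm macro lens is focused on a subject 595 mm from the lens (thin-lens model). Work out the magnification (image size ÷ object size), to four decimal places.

Thin lens: 1/f = 1/dₒ + 1/dᵢ → 1/dᵢ = 1/31.75 − 1/595 = 0.0298154 mm⁻¹, so dᵢ ≈ 33.5397 mm.
Magnification m = dᵢ/dₒ = 33.5397/595 ≈ 0.05637.

0.0564×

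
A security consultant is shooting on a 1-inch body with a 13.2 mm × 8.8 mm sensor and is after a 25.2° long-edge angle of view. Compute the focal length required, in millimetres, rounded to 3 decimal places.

29.527 mm

From α = 2·arctan(w/2f) we get f = w / (2·tan(α/2)).
With w = 13.2 mm and α/2 = 12.6°, tan(α/2) ≈ 0.22353, so f ≈ 13.2 / 0.44705 ≈ 29.5267 mm.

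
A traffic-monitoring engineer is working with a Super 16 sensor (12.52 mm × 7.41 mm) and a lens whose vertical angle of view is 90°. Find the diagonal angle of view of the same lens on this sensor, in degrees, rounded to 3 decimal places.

126.018°

From the vertical AOV: f = 7.41 / (2·tan(45°)) = 7.41 / 2.00000 ≈ 3.7050 mm.
Sensor diagonal = √(12.52² + 7.41²) = √211.6585 ≈ 14.5485 mm.
Diagonal AOV = 2·arctan(14.5485 / (2 × 3.7050)) = 2·arctan(1.96336) ≈ 126.0177°.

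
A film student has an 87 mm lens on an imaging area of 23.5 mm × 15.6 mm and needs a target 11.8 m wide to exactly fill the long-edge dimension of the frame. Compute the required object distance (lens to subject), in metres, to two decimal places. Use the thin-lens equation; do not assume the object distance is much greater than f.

43.77 m

W: 11.8 m = 11800 mm.
Magnification m = w/W = dᵢ/dₒ; combined with 1/f = 1/dₒ + 1/dᵢ this gives dₒ = f·(1 + W/w).
dₒ = 87 mm × (1 + 11800/23.5) = 87 × 503.1277 ≈ 43772.106 mm = 43.7721 m.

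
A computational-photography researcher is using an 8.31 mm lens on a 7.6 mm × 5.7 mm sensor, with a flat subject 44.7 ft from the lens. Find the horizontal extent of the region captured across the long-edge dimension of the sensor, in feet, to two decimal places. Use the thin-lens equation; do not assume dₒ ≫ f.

40.86 ft

dₒ: 44.7 ft × 304.8 mm/ft = 13624.56 mm.
Similar triangles through the lens centre give W/dₒ = w/dᵢ; with 1/f = 1/dₒ + 1/dᵢ this gives W = w·(dₒ − f)/f.
W = 7.6 mm × (13624.6 − 8.31) / 8.31 = 7.6 × 1638.5379 ≈ 12452.888 mm = 12452.888/304.8 ft = 40.8559 ft.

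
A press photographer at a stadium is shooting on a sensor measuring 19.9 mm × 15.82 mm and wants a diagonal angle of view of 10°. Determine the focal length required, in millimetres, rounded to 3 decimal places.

Sensor diagonal = √(19.9² + 15.82²) = √646.2824 ≈ 25.4221 mm.
From α = 2·arctan(d/2f) we get f = d / (2·tan(α/2)).
With d = 25.4221 mm and α/2 = 5°, tan(α/2) ≈ 0.08749, so f ≈ 25.4221 / 0.17498 ≈ 145.2879 mm.

145.288 mm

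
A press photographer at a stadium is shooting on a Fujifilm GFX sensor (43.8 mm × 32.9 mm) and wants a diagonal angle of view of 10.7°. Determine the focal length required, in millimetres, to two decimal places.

292.48 mm

Sensor diagonal = √(43.8² + 32.9²) = √3000.8500 ≈ 54.7800 mm.
From α = 2·arctan(d/2f) we get f = d / (2·tan(α/2)).
With d = 54.7800 mm and α/2 = 5.35°, tan(α/2) ≈ 0.09365, so f ≈ 54.7800 / 0.18729 ≈ 292.4800 mm.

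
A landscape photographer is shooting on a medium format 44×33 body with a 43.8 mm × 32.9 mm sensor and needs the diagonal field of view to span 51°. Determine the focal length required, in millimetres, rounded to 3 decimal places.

Sensor diagonal = √(43.8² + 32.9²) = √3000.8500 ≈ 54.7800 mm.
From α = 2·arctan(d/2f) we get f = d / (2·tan(α/2)).
With d = 54.7800 mm and α/2 = 25.5°, tan(α/2) ≈ 0.47698, so f ≈ 54.7800 / 0.95395 ≈ 57.4243 mm.

57.424 mm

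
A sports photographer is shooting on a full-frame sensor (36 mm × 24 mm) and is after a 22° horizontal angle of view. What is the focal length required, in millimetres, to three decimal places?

92.602 mm

From α = 2·arctan(w/2f) we get f = w / (2·tan(α/2)).
With w = 36 mm and α/2 = 11°, tan(α/2) ≈ 0.19438, so f ≈ 36 / 0.38876 ≈ 92.6020 mm.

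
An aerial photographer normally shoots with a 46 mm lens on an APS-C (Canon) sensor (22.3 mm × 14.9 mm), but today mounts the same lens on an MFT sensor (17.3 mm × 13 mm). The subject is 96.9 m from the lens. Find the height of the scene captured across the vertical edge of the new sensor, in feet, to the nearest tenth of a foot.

89.8 ft

The focal length stays 46 mm; the relevant sensor dimension is now h = 13 mm. Object distance dₒ = 96.9 m = 96900 mm.
Thin-lens field height W = h·(dₒ − f)/f = 13 × (96900 − 46)/46 ≈ 27371.783 mm = 27371.783/304.8 ft = 89.8024 ft.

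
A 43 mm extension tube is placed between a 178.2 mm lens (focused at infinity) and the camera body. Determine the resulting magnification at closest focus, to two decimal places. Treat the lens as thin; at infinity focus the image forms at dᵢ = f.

0.24×

The tube moves the image plane from f to f + e, so dᵢ = 178.2 + 43 = 221.2 mm. Focus is achieved when 1/f = 1/dₒ + 1/dᵢ, giving dₒ = 1/(1/f − 1/(f+e)).
Magnification m = dᵢ/dₒ = (f+e)·(1/f − 1/(f+e)) = e/f = 43/178.2 ≈ 0.2413.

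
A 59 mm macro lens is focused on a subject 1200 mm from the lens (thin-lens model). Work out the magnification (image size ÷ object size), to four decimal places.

Thin lens: 1/f = 1/dₒ + 1/dᵢ → 1/dᵢ = 1/59 − 1/1200 = 0.0161158 mm⁻¹, so dᵢ ≈ 62.0508 mm.
Magnification m = dᵢ/dₒ = 62.0508/1200 ≈ 0.05171.

0.0517×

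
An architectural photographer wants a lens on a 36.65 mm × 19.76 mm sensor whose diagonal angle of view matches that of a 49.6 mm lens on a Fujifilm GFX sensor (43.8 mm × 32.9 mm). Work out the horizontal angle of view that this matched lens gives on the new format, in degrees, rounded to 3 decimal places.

51.846°

Sensor diagonal = √(43.8² + 32.9²) = √3000.8500 ≈ 54.7800 mm.
Sensor diagonal = √(36.65² + 19.76²) = √1733.6801 ≈ 41.6375 mm.
Equal diagonal AOV ⇒ f₂ = f₁ · 41.6375/54.7800 = 49.6 × 0.76009 ≈ 37.7002 mm.
Horizontal AOV on the new format = 2·arctan(36.65 / (2 × 37.7002)) = 2·arctan(0.48607) ≈ 51.8461°.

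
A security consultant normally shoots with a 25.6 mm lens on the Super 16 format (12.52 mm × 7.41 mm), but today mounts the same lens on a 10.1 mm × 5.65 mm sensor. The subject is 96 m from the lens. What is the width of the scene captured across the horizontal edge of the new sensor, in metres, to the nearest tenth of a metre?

The focal length stays 25.6 mm; the relevant sensor dimension is now w = 10.1 mm. Object distance dₒ = 96 m = 96000 mm.
Thin-lens field width W = w·(dₒ − f)/f = 10.1 × (96000 − 25.6)/25.6 ≈ 37864.900 mm = 37.8649 m.

37.9 m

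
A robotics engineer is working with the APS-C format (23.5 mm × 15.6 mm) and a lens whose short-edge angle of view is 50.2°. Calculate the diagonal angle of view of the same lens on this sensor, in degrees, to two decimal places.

From the short-edge AOV: f = 15.6 / (2·tan(25.1°)) = 15.6 / 0.93687 ≈ 16.6512 mm.
Sensor diagonal = √(23.5² + 15.6²) = √795.6100 ≈ 28.2066 mm.
Diagonal AOV = 2·arctan(28.2066 / (2 × 16.6512)) = 2·arctan(0.84698) ≈ 80.5280°.

80.53°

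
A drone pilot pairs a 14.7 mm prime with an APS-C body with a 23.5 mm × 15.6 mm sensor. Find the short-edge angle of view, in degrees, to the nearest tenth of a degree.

55.9°

Angle of view α = 2·arctan(h/2f) with h = 15.6 mm and f = 14.7 mm.
h/2f = 0.53061; arctan(0.53061) ≈ 27.9510°, so α ≈ 55.9019°.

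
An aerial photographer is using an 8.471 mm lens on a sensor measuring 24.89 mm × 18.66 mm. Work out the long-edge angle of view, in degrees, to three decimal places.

111.516°

Angle of view α = 2·arctan(w/2f) with w = 24.89 mm and f = 8.471 mm.
w/2f = 1.46913; arctan(1.46913) ≈ 55.7579°, so α ≈ 111.5157°.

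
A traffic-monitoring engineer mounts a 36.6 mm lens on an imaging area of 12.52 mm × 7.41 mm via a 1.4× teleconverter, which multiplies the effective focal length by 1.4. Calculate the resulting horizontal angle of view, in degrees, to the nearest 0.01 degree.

13.93°

Effective focal length f = 36.6 × 1.4 = 51.24 mm.
α = 2·arctan(12.52 / (2 × 51.24)) = 2·arctan(0.12217) ≈ 13.9306°.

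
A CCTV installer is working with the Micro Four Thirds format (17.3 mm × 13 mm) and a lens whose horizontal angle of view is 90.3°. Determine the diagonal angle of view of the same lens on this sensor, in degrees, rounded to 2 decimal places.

From the horizontal AOV: f = 17.3 / (2·tan(45.15°)) = 17.3 / 2.01050 ≈ 8.6048 mm.
Sensor diagonal = √(17.3² + 13²) = √468.2900 ≈ 21.6400 mm.
Diagonal AOV = 2·arctan(21.6400 / (2 × 8.6048)) = 2·arctan(1.25743) ≈ 103.0116°.

103.01°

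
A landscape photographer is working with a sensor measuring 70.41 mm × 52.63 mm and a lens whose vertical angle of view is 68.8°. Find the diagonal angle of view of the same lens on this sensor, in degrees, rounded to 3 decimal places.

From the vertical AOV: f = 52.63 / (2·tan(34.4°)) = 52.63 / 1.36943 ≈ 38.4321 mm.
Sensor diagonal = √(70.41² + 52.63²) = √7727.4850 ≈ 87.9061 mm.
Diagonal AOV = 2·arctan(87.9061 / (2 × 38.4321)) = 2·arctan(1.14366) ≈ 97.6678°.

97.668°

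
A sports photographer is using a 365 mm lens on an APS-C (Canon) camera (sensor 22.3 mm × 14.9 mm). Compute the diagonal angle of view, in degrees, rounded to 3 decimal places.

4.208°

Sensor diagonal = √(22.3² + 14.9²) = √719.3000 ≈ 26.8198 mm.
Angle of view α = 2·arctan(d/2f) with d = 26.8198 mm and f = 365 mm.
d/2f = 0.03674; arctan(0.03674) ≈ 2.1041°, so α ≈ 4.2081°.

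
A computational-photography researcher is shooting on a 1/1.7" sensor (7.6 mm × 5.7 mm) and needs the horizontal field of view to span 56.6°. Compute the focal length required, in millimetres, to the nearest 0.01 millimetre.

From α = 2·arctan(w/2f) we get f = w / (2·tan(α/2)).
With w = 7.6 mm and α/2 = 28.3°, tan(α/2) ≈ 0.53844, so f ≈ 7.6 / 1.07689 ≈ 7.0574 mm.

7.06 mm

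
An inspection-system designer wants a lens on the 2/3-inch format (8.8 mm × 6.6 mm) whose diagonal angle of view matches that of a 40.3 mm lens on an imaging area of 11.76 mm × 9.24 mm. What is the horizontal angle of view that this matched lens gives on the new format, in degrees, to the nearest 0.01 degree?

16.89°

Sensor diagonal = √(11.76² + 9.24²) = √223.6752 ≈ 14.9558 mm.
Sensor diagonal = √(8.8² + 6.6²) = √121.0000 ≈ 11.0000 mm.
Equal diagonal AOV ⇒ f₂ = f₁ · 11.0000/14.9558 = 40.3 × 0.73550 ≈ 29.6407 mm.
Horizontal AOV on the new format = 2·arctan(8.8 / (2 × 29.6407)) = 2·arctan(0.14844) ≈ 16.8872°.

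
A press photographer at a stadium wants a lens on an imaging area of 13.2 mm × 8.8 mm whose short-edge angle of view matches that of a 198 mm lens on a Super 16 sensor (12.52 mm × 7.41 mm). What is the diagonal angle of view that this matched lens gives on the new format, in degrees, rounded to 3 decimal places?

Equal short-edge AOV ⇒ f₂ = f₁ · 8.8/7.41 = 198 × 1.18758 ≈ 235.1417 mm.
Sensor diagonal = √(13.2² + 8.8²) = √251.6800 ≈ 15.8644 mm.
Diagonal AOV on the new format = 2·arctan(15.8644 / (2 × 235.1417)) = 2·arctan(0.03373) ≈ 3.8641°.

3.864°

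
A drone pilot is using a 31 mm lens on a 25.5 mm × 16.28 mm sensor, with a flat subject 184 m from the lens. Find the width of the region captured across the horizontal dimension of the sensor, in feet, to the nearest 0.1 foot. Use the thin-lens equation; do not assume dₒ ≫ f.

496.5 ft

dₒ: 184 m = 184000 mm.
Similar triangles through the lens centre give W/dₒ = w/dᵢ; with 1/f = 1/dₒ + 1/dᵢ this gives W = w·(dₒ − f)/f.
W = 25.5 mm × (184000 − 31) / 31 = 25.5 × 5934.4839 ≈ 151329.339 mm = 151329.339/304.8 ft = 496.487 ft.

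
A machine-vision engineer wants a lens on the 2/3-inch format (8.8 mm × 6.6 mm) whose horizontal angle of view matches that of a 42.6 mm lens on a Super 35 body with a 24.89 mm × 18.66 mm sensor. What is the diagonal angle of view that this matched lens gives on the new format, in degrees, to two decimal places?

Equal horizontal AOV ⇒ f₂ = f₁ · 8.8/24.89 = 42.6 × 0.35356 ≈ 15.0615 mm.
Sensor diagonal = √(8.8² + 6.6²) = √121.0000 ≈ 11.0000 mm.
Diagonal AOV on the new format = 2·arctan(11.0000 / (2 × 15.0615)) = 2·arctan(0.36517) ≈ 40.1214°.

40.12°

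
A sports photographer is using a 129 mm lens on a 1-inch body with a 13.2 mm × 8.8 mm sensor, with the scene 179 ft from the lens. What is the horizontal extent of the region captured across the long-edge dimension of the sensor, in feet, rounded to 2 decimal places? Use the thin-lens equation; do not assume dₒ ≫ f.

dₒ: 179 ft × 304.8 mm/ft = 54559.20 mm.
Similar triangles through the lens centre give W/dₒ = w/dᵢ; with 1/f = 1/dₒ + 1/dᵢ this gives W = w·(dₒ − f)/f.
W = 13.2 mm × (54559.2 − 129) / 129 = 13.2 × 421.9395 ≈ 5569.602 mm = 5569.602/304.8 ft = 18.273 ft.

18.27 ft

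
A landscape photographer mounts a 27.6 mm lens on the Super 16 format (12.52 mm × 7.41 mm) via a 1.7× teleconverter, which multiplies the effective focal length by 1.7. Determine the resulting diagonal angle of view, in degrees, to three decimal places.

Effective focal length f = 27.6 × 1.7 = 46.92 mm.
Sensor diagonal = √(12.52² + 7.41²) = √211.6585 ≈ 14.5485 mm.
α = 2·arctan(14.548 / (2 × 46.92)) = 2·arctan(0.15504) ≈ 17.6254°.

17.625°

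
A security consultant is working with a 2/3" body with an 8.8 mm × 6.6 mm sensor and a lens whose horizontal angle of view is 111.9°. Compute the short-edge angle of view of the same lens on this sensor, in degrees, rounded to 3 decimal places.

From the horizontal AOV: f = 8.8 / (2·tan(55.95°)) = 8.8 / 2.95955 ≈ 2.9734 mm.
Short-edge AOV = 2·arctan(6.6 / (2 × 2.9734)) = 2·arctan(1.10983) ≈ 95.9599°.

95.960°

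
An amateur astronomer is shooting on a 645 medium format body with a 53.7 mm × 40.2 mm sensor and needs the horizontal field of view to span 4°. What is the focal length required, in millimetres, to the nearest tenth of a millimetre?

768.9 mm

From α = 2·arctan(w/2f) we get f = w / (2·tan(α/2)).
With w = 53.7 mm and α/2 = 2°, tan(α/2) ≈ 0.03492, so f ≈ 53.7 / 0.06984 ≈ 768.8834 mm.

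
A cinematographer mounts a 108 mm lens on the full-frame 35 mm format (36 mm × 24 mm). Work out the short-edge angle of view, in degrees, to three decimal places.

Angle of view α = 2·arctan(h/2f) with h = 24 mm and f = 108 mm.
h/2f = 0.11111; arctan(0.11111) ≈ 6.3402°, so α ≈ 12.6804°.

12.680°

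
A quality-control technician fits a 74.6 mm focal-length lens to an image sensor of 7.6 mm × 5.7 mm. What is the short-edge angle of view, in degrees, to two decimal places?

Angle of view α = 2·arctan(h/2f) with h = 5.7 mm and f = 74.6 mm.
h/2f = 0.03820; arctan(0.03820) ≈ 2.1878°, so α ≈ 4.3757°.

4.38°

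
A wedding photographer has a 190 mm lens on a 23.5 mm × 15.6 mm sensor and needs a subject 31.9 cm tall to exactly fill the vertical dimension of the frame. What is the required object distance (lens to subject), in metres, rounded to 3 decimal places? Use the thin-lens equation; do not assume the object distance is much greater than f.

W: 31.9 cm = 319 mm.
Magnification m = h/W = dᵢ/dₒ; combined with 1/f = 1/dₒ + 1/dᵢ this gives dₒ = f·(1 + W/h).
dₒ = 190 mm × (1 + 319/15.6) = 190 × 21.4487 ≈ 4075.256 mm = 4.07526 m.

4.075 m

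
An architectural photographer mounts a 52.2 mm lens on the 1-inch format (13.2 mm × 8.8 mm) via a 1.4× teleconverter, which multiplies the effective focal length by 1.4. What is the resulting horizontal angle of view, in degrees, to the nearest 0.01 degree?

10.32°

Effective focal length f = 52.2 × 1.4 = 73.08 mm.
α = 2·arctan(13.2 / (2 × 73.08)) = 2·arctan(0.09031) ≈ 10.3210°.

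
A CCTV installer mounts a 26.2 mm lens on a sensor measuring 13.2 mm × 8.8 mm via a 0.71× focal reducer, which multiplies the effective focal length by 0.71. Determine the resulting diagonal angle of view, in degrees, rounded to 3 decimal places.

Effective focal length f = 26.2 × 0.71 = 18.602 mm.
Sensor diagonal = √(13.2² + 8.8²) = √251.6800 ≈ 15.8644 mm.
α = 2·arctan(15.864 / (2 × 18.602)) = 2·arctan(0.42642) ≈ 46.1885°.

46.188°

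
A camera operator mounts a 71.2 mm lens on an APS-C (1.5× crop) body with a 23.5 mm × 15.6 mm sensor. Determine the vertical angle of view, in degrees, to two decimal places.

12.50°

Angle of view α = 2·arctan(h/2f) with h = 15.6 mm and f = 71.2 mm.
h/2f = 0.10955; arctan(0.10955) ≈ 6.2519°, so α ≈ 12.5037°.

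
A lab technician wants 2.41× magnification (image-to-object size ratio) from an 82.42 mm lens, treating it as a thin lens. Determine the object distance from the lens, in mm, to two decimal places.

116.62 mm

With m = dᵢ/dₒ and 1/f = 1/dₒ + 1/dᵢ, substituting dᵢ = m·dₒ gives 1/f = (1 + 1/m)/dₒ, hence dₒ = f·(1 + 1/m).
dₒ = 82.42 × (1 + 1/2.41) = 82.42 × 1.41494 ≈ 116.619 mm.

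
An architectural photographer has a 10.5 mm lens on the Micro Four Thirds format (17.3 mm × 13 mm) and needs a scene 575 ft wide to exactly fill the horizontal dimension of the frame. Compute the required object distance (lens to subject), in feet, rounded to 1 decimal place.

W: 575 ft × 304.8 mm/ft = 175259.99 mm.
Magnification m = w/W = dᵢ/dₒ; combined with 1/f = 1/dₒ + 1/dᵢ this gives dₒ = f·(1 + W/w).
dₒ = 10.5 mm × (1 + 175260/17.3) = 10.5 × 10131.6355 ≈ 106382.173 mm = 106382.173/304.8 ft = 349.023 ft.

349.0 ft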